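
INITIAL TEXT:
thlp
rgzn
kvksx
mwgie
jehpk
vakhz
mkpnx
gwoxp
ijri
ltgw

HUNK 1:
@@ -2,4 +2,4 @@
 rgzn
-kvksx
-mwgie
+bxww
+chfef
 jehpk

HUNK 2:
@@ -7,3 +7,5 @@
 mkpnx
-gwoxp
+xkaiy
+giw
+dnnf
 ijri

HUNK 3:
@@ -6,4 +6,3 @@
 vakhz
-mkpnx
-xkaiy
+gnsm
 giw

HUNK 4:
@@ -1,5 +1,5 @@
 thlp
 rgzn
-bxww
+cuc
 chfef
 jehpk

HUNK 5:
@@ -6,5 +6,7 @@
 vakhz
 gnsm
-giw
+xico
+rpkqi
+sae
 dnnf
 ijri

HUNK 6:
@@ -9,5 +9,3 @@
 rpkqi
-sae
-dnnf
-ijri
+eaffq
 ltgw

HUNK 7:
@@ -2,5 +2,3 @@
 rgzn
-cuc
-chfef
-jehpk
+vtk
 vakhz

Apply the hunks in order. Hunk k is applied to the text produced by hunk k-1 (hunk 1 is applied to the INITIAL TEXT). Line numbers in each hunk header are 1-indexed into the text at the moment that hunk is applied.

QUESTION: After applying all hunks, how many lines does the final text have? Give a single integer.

Answer: 9

Derivation:
Hunk 1: at line 2 remove [kvksx,mwgie] add [bxww,chfef] -> 10 lines: thlp rgzn bxww chfef jehpk vakhz mkpnx gwoxp ijri ltgw
Hunk 2: at line 7 remove [gwoxp] add [xkaiy,giw,dnnf] -> 12 lines: thlp rgzn bxww chfef jehpk vakhz mkpnx xkaiy giw dnnf ijri ltgw
Hunk 3: at line 6 remove [mkpnx,xkaiy] add [gnsm] -> 11 lines: thlp rgzn bxww chfef jehpk vakhz gnsm giw dnnf ijri ltgw
Hunk 4: at line 1 remove [bxww] add [cuc] -> 11 lines: thlp rgzn cuc chfef jehpk vakhz gnsm giw dnnf ijri ltgw
Hunk 5: at line 6 remove [giw] add [xico,rpkqi,sae] -> 13 lines: thlp rgzn cuc chfef jehpk vakhz gnsm xico rpkqi sae dnnf ijri ltgw
Hunk 6: at line 9 remove [sae,dnnf,ijri] add [eaffq] -> 11 lines: thlp rgzn cuc chfef jehpk vakhz gnsm xico rpkqi eaffq ltgw
Hunk 7: at line 2 remove [cuc,chfef,jehpk] add [vtk] -> 9 lines: thlp rgzn vtk vakhz gnsm xico rpkqi eaffq ltgw
Final line count: 9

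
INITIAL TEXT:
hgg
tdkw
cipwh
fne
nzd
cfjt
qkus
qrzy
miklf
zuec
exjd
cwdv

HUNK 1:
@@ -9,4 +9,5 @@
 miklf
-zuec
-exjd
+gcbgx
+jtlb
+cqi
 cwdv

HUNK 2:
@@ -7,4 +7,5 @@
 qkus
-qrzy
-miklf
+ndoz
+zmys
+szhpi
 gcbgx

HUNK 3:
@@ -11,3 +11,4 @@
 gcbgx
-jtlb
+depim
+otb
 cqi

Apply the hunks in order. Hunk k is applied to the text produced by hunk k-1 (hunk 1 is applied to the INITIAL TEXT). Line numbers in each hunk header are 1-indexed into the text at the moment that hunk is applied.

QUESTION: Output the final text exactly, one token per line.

Answer: hgg
tdkw
cipwh
fne
nzd
cfjt
qkus
ndoz
zmys
szhpi
gcbgx
depim
otb
cqi
cwdv

Derivation:
Hunk 1: at line 9 remove [zuec,exjd] add [gcbgx,jtlb,cqi] -> 13 lines: hgg tdkw cipwh fne nzd cfjt qkus qrzy miklf gcbgx jtlb cqi cwdv
Hunk 2: at line 7 remove [qrzy,miklf] add [ndoz,zmys,szhpi] -> 14 lines: hgg tdkw cipwh fne nzd cfjt qkus ndoz zmys szhpi gcbgx jtlb cqi cwdv
Hunk 3: at line 11 remove [jtlb] add [depim,otb] -> 15 lines: hgg tdkw cipwh fne nzd cfjt qkus ndoz zmys szhpi gcbgx depim otb cqi cwdv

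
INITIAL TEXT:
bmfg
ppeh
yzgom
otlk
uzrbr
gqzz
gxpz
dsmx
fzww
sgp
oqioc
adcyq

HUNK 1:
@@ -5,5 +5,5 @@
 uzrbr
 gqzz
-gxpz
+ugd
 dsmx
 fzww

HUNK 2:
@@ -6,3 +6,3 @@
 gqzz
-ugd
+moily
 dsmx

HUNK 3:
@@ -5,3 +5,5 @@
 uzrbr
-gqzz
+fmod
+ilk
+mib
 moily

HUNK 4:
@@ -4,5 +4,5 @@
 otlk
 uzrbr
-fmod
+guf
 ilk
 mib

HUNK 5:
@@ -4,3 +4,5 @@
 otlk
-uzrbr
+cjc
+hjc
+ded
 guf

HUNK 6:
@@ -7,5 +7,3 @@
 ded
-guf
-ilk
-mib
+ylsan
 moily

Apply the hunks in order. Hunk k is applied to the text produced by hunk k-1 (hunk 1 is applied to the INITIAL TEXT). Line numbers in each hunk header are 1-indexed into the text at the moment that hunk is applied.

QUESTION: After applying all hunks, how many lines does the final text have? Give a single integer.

Hunk 1: at line 5 remove [gxpz] add [ugd] -> 12 lines: bmfg ppeh yzgom otlk uzrbr gqzz ugd dsmx fzww sgp oqioc adcyq
Hunk 2: at line 6 remove [ugd] add [moily] -> 12 lines: bmfg ppeh yzgom otlk uzrbr gqzz moily dsmx fzww sgp oqioc adcyq
Hunk 3: at line 5 remove [gqzz] add [fmod,ilk,mib] -> 14 lines: bmfg ppeh yzgom otlk uzrbr fmod ilk mib moily dsmx fzww sgp oqioc adcyq
Hunk 4: at line 4 remove [fmod] add [guf] -> 14 lines: bmfg ppeh yzgom otlk uzrbr guf ilk mib moily dsmx fzww sgp oqioc adcyq
Hunk 5: at line 4 remove [uzrbr] add [cjc,hjc,ded] -> 16 lines: bmfg ppeh yzgom otlk cjc hjc ded guf ilk mib moily dsmx fzww sgp oqioc adcyq
Hunk 6: at line 7 remove [guf,ilk,mib] add [ylsan] -> 14 lines: bmfg ppeh yzgom otlk cjc hjc ded ylsan moily dsmx fzww sgp oqioc adcyq
Final line count: 14

Answer: 14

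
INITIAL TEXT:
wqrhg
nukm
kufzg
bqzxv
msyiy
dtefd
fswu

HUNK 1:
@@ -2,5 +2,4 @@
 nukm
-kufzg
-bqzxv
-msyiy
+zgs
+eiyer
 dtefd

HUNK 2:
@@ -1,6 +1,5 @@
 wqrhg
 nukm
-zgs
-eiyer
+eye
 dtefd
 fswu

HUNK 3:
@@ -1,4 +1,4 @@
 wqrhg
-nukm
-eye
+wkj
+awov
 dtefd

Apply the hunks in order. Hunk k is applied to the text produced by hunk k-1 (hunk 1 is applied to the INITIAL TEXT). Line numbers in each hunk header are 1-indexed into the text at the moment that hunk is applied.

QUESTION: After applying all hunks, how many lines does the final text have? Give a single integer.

Answer: 5

Derivation:
Hunk 1: at line 2 remove [kufzg,bqzxv,msyiy] add [zgs,eiyer] -> 6 lines: wqrhg nukm zgs eiyer dtefd fswu
Hunk 2: at line 1 remove [zgs,eiyer] add [eye] -> 5 lines: wqrhg nukm eye dtefd fswu
Hunk 3: at line 1 remove [nukm,eye] add [wkj,awov] -> 5 lines: wqrhg wkj awov dtefd fswu
Final line count: 5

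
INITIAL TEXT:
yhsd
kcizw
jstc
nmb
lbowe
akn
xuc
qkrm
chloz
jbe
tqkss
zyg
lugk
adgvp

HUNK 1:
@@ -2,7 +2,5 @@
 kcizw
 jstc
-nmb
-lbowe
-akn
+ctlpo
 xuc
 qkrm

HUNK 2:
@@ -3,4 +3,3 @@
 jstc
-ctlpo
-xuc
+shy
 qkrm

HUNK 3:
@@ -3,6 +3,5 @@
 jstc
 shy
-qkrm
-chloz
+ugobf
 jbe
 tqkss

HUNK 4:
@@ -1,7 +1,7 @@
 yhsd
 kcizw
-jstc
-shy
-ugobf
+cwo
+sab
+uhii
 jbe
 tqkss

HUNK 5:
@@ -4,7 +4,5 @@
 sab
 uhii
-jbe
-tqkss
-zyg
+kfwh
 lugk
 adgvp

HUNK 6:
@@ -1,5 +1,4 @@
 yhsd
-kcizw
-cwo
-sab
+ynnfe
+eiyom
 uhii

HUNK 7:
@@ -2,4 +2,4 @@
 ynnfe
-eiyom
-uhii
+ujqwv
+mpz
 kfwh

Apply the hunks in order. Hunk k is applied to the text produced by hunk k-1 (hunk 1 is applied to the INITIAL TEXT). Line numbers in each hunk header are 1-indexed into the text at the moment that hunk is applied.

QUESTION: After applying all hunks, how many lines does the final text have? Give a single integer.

Answer: 7

Derivation:
Hunk 1: at line 2 remove [nmb,lbowe,akn] add [ctlpo] -> 12 lines: yhsd kcizw jstc ctlpo xuc qkrm chloz jbe tqkss zyg lugk adgvp
Hunk 2: at line 3 remove [ctlpo,xuc] add [shy] -> 11 lines: yhsd kcizw jstc shy qkrm chloz jbe tqkss zyg lugk adgvp
Hunk 3: at line 3 remove [qkrm,chloz] add [ugobf] -> 10 lines: yhsd kcizw jstc shy ugobf jbe tqkss zyg lugk adgvp
Hunk 4: at line 1 remove [jstc,shy,ugobf] add [cwo,sab,uhii] -> 10 lines: yhsd kcizw cwo sab uhii jbe tqkss zyg lugk adgvp
Hunk 5: at line 4 remove [jbe,tqkss,zyg] add [kfwh] -> 8 lines: yhsd kcizw cwo sab uhii kfwh lugk adgvp
Hunk 6: at line 1 remove [kcizw,cwo,sab] add [ynnfe,eiyom] -> 7 lines: yhsd ynnfe eiyom uhii kfwh lugk adgvp
Hunk 7: at line 2 remove [eiyom,uhii] add [ujqwv,mpz] -> 7 lines: yhsd ynnfe ujqwv mpz kfwh lugk adgvp
Final line count: 7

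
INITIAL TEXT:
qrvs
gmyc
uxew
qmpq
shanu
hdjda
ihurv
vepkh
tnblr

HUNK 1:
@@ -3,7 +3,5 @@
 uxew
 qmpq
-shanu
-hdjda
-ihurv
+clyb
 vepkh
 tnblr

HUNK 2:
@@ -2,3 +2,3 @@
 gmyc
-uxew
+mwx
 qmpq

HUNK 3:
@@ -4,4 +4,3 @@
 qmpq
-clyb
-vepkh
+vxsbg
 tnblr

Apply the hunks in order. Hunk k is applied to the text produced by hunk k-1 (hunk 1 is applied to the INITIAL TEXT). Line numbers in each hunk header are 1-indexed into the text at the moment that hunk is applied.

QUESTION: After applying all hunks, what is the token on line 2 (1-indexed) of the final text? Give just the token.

Hunk 1: at line 3 remove [shanu,hdjda,ihurv] add [clyb] -> 7 lines: qrvs gmyc uxew qmpq clyb vepkh tnblr
Hunk 2: at line 2 remove [uxew] add [mwx] -> 7 lines: qrvs gmyc mwx qmpq clyb vepkh tnblr
Hunk 3: at line 4 remove [clyb,vepkh] add [vxsbg] -> 6 lines: qrvs gmyc mwx qmpq vxsbg tnblr
Final line 2: gmyc

Answer: gmyc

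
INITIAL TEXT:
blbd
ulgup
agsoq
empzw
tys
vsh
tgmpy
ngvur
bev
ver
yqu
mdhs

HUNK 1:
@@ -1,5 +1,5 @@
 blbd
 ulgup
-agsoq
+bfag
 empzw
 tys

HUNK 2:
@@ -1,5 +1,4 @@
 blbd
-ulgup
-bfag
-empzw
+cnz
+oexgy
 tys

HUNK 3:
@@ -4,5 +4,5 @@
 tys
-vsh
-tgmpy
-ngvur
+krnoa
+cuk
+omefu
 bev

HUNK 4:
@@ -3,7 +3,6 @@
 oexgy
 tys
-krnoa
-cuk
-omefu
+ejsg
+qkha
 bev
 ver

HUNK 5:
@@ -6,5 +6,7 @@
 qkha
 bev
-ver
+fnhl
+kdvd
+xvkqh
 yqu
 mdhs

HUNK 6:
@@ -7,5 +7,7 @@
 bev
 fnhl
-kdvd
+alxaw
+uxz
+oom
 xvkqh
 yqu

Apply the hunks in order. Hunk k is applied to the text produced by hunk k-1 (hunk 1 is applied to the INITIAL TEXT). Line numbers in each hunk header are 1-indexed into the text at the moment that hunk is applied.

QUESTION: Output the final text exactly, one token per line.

Answer: blbd
cnz
oexgy
tys
ejsg
qkha
bev
fnhl
alxaw
uxz
oom
xvkqh
yqu
mdhs

Derivation:
Hunk 1: at line 1 remove [agsoq] add [bfag] -> 12 lines: blbd ulgup bfag empzw tys vsh tgmpy ngvur bev ver yqu mdhs
Hunk 2: at line 1 remove [ulgup,bfag,empzw] add [cnz,oexgy] -> 11 lines: blbd cnz oexgy tys vsh tgmpy ngvur bev ver yqu mdhs
Hunk 3: at line 4 remove [vsh,tgmpy,ngvur] add [krnoa,cuk,omefu] -> 11 lines: blbd cnz oexgy tys krnoa cuk omefu bev ver yqu mdhs
Hunk 4: at line 3 remove [krnoa,cuk,omefu] add [ejsg,qkha] -> 10 lines: blbd cnz oexgy tys ejsg qkha bev ver yqu mdhs
Hunk 5: at line 6 remove [ver] add [fnhl,kdvd,xvkqh] -> 12 lines: blbd cnz oexgy tys ejsg qkha bev fnhl kdvd xvkqh yqu mdhs
Hunk 6: at line 7 remove [kdvd] add [alxaw,uxz,oom] -> 14 lines: blbd cnz oexgy tys ejsg qkha bev fnhl alxaw uxz oom xvkqh yqu mdhs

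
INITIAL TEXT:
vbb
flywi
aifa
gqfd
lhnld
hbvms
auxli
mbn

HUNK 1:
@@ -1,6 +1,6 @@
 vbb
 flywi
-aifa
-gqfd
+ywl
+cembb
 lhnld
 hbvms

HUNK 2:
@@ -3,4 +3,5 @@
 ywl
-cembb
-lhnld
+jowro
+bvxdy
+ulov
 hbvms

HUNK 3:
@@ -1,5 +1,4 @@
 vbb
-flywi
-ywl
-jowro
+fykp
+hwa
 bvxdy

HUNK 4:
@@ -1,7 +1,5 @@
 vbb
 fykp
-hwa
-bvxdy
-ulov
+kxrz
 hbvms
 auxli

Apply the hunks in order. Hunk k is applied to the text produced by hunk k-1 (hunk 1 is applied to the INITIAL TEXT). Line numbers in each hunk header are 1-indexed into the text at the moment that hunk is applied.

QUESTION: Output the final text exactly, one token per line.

Hunk 1: at line 1 remove [aifa,gqfd] add [ywl,cembb] -> 8 lines: vbb flywi ywl cembb lhnld hbvms auxli mbn
Hunk 2: at line 3 remove [cembb,lhnld] add [jowro,bvxdy,ulov] -> 9 lines: vbb flywi ywl jowro bvxdy ulov hbvms auxli mbn
Hunk 3: at line 1 remove [flywi,ywl,jowro] add [fykp,hwa] -> 8 lines: vbb fykp hwa bvxdy ulov hbvms auxli mbn
Hunk 4: at line 1 remove [hwa,bvxdy,ulov] add [kxrz] -> 6 lines: vbb fykp kxrz hbvms auxli mbn

Answer: vbb
fykp
kxrz
hbvms
auxli
mbn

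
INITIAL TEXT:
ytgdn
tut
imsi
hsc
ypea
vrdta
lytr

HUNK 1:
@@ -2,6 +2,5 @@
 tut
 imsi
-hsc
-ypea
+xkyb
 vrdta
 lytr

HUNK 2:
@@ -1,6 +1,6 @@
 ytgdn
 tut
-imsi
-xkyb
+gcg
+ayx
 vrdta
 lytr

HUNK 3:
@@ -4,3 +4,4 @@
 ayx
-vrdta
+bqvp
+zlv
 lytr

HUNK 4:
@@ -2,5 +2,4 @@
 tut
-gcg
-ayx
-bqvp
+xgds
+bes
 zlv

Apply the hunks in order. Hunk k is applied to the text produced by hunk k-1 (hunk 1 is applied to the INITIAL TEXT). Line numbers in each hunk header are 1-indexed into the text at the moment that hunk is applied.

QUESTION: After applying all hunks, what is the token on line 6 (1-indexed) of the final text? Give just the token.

Hunk 1: at line 2 remove [hsc,ypea] add [xkyb] -> 6 lines: ytgdn tut imsi xkyb vrdta lytr
Hunk 2: at line 1 remove [imsi,xkyb] add [gcg,ayx] -> 6 lines: ytgdn tut gcg ayx vrdta lytr
Hunk 3: at line 4 remove [vrdta] add [bqvp,zlv] -> 7 lines: ytgdn tut gcg ayx bqvp zlv lytr
Hunk 4: at line 2 remove [gcg,ayx,bqvp] add [xgds,bes] -> 6 lines: ytgdn tut xgds bes zlv lytr
Final line 6: lytr

Answer: lytr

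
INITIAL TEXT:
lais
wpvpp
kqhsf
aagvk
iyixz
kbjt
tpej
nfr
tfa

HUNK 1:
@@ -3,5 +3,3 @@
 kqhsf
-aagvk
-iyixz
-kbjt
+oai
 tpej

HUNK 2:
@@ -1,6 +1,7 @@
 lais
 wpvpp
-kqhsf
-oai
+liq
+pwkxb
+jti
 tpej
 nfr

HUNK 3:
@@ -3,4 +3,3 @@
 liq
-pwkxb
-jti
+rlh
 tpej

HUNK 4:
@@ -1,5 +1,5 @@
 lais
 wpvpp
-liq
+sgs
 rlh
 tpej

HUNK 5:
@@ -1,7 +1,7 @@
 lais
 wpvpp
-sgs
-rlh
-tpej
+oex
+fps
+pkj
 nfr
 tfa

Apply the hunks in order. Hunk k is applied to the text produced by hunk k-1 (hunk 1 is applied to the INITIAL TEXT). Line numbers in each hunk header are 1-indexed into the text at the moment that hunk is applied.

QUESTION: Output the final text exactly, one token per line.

Hunk 1: at line 3 remove [aagvk,iyixz,kbjt] add [oai] -> 7 lines: lais wpvpp kqhsf oai tpej nfr tfa
Hunk 2: at line 1 remove [kqhsf,oai] add [liq,pwkxb,jti] -> 8 lines: lais wpvpp liq pwkxb jti tpej nfr tfa
Hunk 3: at line 3 remove [pwkxb,jti] add [rlh] -> 7 lines: lais wpvpp liq rlh tpej nfr tfa
Hunk 4: at line 1 remove [liq] add [sgs] -> 7 lines: lais wpvpp sgs rlh tpej nfr tfa
Hunk 5: at line 1 remove [sgs,rlh,tpej] add [oex,fps,pkj] -> 7 lines: lais wpvpp oex fps pkj nfr tfa

Answer: lais
wpvpp
oex
fps
pkj
nfr
tfa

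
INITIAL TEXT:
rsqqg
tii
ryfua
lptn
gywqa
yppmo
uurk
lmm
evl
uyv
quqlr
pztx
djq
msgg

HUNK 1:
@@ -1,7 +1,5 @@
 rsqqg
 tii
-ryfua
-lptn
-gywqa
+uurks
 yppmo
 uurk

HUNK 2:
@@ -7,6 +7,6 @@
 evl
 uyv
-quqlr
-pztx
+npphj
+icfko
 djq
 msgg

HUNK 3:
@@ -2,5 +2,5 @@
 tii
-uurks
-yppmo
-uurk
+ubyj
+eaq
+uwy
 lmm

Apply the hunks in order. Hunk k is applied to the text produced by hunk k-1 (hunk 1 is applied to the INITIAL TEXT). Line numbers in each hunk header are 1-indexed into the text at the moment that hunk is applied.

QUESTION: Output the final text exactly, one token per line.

Hunk 1: at line 1 remove [ryfua,lptn,gywqa] add [uurks] -> 12 lines: rsqqg tii uurks yppmo uurk lmm evl uyv quqlr pztx djq msgg
Hunk 2: at line 7 remove [quqlr,pztx] add [npphj,icfko] -> 12 lines: rsqqg tii uurks yppmo uurk lmm evl uyv npphj icfko djq msgg
Hunk 3: at line 2 remove [uurks,yppmo,uurk] add [ubyj,eaq,uwy] -> 12 lines: rsqqg tii ubyj eaq uwy lmm evl uyv npphj icfko djq msgg

Answer: rsqqg
tii
ubyj
eaq
uwy
lmm
evl
uyv
npphj
icfko
djq
msgg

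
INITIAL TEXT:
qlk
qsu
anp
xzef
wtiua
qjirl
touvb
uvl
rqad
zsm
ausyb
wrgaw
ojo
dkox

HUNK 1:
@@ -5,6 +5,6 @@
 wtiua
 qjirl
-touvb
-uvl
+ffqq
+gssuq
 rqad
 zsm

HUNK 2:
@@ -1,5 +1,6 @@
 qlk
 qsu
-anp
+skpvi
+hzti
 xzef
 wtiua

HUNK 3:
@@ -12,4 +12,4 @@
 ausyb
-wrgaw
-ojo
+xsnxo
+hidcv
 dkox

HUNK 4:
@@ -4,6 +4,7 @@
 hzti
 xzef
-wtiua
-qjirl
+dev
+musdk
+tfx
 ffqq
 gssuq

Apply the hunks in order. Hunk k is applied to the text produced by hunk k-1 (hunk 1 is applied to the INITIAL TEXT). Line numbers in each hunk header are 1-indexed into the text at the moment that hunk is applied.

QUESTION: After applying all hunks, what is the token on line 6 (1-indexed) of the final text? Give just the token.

Answer: dev

Derivation:
Hunk 1: at line 5 remove [touvb,uvl] add [ffqq,gssuq] -> 14 lines: qlk qsu anp xzef wtiua qjirl ffqq gssuq rqad zsm ausyb wrgaw ojo dkox
Hunk 2: at line 1 remove [anp] add [skpvi,hzti] -> 15 lines: qlk qsu skpvi hzti xzef wtiua qjirl ffqq gssuq rqad zsm ausyb wrgaw ojo dkox
Hunk 3: at line 12 remove [wrgaw,ojo] add [xsnxo,hidcv] -> 15 lines: qlk qsu skpvi hzti xzef wtiua qjirl ffqq gssuq rqad zsm ausyb xsnxo hidcv dkox
Hunk 4: at line 4 remove [wtiua,qjirl] add [dev,musdk,tfx] -> 16 lines: qlk qsu skpvi hzti xzef dev musdk tfx ffqq gssuq rqad zsm ausyb xsnxo hidcv dkox
Final line 6: dev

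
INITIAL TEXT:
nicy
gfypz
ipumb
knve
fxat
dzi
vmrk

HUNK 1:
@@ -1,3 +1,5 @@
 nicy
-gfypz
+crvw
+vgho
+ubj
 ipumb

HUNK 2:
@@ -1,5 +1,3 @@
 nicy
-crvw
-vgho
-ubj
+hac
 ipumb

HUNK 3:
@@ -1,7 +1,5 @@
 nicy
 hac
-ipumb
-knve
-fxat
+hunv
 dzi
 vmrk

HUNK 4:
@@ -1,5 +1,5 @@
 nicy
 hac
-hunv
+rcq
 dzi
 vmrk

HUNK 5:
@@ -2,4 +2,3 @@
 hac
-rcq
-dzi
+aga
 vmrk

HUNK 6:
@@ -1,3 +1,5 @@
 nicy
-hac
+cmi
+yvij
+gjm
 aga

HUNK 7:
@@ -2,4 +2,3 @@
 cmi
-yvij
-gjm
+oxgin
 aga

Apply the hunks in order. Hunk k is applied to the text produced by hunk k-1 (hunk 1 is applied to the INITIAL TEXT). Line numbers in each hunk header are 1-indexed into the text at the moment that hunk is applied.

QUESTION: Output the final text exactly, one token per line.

Answer: nicy
cmi
oxgin
aga
vmrk

Derivation:
Hunk 1: at line 1 remove [gfypz] add [crvw,vgho,ubj] -> 9 lines: nicy crvw vgho ubj ipumb knve fxat dzi vmrk
Hunk 2: at line 1 remove [crvw,vgho,ubj] add [hac] -> 7 lines: nicy hac ipumb knve fxat dzi vmrk
Hunk 3: at line 1 remove [ipumb,knve,fxat] add [hunv] -> 5 lines: nicy hac hunv dzi vmrk
Hunk 4: at line 1 remove [hunv] add [rcq] -> 5 lines: nicy hac rcq dzi vmrk
Hunk 5: at line 2 remove [rcq,dzi] add [aga] -> 4 lines: nicy hac aga vmrk
Hunk 6: at line 1 remove [hac] add [cmi,yvij,gjm] -> 6 lines: nicy cmi yvij gjm aga vmrk
Hunk 7: at line 2 remove [yvij,gjm] add [oxgin] -> 5 lines: nicy cmi oxgin aga vmrk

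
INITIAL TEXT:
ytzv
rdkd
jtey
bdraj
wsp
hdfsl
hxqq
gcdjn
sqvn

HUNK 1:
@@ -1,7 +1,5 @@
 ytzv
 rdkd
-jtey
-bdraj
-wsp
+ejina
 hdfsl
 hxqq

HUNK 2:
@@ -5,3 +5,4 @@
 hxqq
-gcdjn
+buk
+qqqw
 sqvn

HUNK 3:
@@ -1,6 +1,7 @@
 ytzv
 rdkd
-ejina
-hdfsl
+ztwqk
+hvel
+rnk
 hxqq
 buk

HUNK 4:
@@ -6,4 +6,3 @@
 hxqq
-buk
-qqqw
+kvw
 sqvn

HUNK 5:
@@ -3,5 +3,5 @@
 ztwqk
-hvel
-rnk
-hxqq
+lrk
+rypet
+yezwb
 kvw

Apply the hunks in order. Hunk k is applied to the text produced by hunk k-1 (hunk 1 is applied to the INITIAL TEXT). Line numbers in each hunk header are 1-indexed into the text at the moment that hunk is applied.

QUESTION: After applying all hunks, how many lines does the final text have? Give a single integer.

Hunk 1: at line 1 remove [jtey,bdraj,wsp] add [ejina] -> 7 lines: ytzv rdkd ejina hdfsl hxqq gcdjn sqvn
Hunk 2: at line 5 remove [gcdjn] add [buk,qqqw] -> 8 lines: ytzv rdkd ejina hdfsl hxqq buk qqqw sqvn
Hunk 3: at line 1 remove [ejina,hdfsl] add [ztwqk,hvel,rnk] -> 9 lines: ytzv rdkd ztwqk hvel rnk hxqq buk qqqw sqvn
Hunk 4: at line 6 remove [buk,qqqw] add [kvw] -> 8 lines: ytzv rdkd ztwqk hvel rnk hxqq kvw sqvn
Hunk 5: at line 3 remove [hvel,rnk,hxqq] add [lrk,rypet,yezwb] -> 8 lines: ytzv rdkd ztwqk lrk rypet yezwb kvw sqvn
Final line count: 8

Answer: 8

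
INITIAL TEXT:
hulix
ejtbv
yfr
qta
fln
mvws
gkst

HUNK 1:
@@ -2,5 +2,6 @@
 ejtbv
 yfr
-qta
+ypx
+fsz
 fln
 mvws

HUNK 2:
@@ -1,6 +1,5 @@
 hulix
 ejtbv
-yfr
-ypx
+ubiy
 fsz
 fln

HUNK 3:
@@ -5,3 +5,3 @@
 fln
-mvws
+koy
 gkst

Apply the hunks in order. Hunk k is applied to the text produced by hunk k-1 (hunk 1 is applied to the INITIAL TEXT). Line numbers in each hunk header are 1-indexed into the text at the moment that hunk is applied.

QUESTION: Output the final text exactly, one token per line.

Hunk 1: at line 2 remove [qta] add [ypx,fsz] -> 8 lines: hulix ejtbv yfr ypx fsz fln mvws gkst
Hunk 2: at line 1 remove [yfr,ypx] add [ubiy] -> 7 lines: hulix ejtbv ubiy fsz fln mvws gkst
Hunk 3: at line 5 remove [mvws] add [koy] -> 7 lines: hulix ejtbv ubiy fsz fln koy gkst

Answer: hulix
ejtbv
ubiy
fsz
fln
koy
gkst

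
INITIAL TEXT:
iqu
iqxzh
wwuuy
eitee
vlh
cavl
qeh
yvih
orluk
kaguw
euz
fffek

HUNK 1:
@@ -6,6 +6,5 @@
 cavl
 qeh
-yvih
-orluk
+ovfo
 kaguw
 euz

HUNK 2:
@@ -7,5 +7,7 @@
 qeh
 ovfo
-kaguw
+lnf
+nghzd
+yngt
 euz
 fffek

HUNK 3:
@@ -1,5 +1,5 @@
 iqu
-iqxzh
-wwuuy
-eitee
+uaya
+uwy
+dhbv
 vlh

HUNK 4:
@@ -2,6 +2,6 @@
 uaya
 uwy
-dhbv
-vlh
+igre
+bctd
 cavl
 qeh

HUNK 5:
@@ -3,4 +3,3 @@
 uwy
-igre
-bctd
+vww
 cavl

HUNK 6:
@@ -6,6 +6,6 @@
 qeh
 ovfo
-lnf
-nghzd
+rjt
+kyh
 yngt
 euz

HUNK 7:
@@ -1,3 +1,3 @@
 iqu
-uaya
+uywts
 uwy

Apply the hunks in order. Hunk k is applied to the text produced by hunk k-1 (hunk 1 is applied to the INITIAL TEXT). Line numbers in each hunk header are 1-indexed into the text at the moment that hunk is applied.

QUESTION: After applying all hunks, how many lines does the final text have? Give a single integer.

Hunk 1: at line 6 remove [yvih,orluk] add [ovfo] -> 11 lines: iqu iqxzh wwuuy eitee vlh cavl qeh ovfo kaguw euz fffek
Hunk 2: at line 7 remove [kaguw] add [lnf,nghzd,yngt] -> 13 lines: iqu iqxzh wwuuy eitee vlh cavl qeh ovfo lnf nghzd yngt euz fffek
Hunk 3: at line 1 remove [iqxzh,wwuuy,eitee] add [uaya,uwy,dhbv] -> 13 lines: iqu uaya uwy dhbv vlh cavl qeh ovfo lnf nghzd yngt euz fffek
Hunk 4: at line 2 remove [dhbv,vlh] add [igre,bctd] -> 13 lines: iqu uaya uwy igre bctd cavl qeh ovfo lnf nghzd yngt euz fffek
Hunk 5: at line 3 remove [igre,bctd] add [vww] -> 12 lines: iqu uaya uwy vww cavl qeh ovfo lnf nghzd yngt euz fffek
Hunk 6: at line 6 remove [lnf,nghzd] add [rjt,kyh] -> 12 lines: iqu uaya uwy vww cavl qeh ovfo rjt kyh yngt euz fffek
Hunk 7: at line 1 remove [uaya] add [uywts] -> 12 lines: iqu uywts uwy vww cavl qeh ovfo rjt kyh yngt euz fffek
Final line count: 12

Answer: 12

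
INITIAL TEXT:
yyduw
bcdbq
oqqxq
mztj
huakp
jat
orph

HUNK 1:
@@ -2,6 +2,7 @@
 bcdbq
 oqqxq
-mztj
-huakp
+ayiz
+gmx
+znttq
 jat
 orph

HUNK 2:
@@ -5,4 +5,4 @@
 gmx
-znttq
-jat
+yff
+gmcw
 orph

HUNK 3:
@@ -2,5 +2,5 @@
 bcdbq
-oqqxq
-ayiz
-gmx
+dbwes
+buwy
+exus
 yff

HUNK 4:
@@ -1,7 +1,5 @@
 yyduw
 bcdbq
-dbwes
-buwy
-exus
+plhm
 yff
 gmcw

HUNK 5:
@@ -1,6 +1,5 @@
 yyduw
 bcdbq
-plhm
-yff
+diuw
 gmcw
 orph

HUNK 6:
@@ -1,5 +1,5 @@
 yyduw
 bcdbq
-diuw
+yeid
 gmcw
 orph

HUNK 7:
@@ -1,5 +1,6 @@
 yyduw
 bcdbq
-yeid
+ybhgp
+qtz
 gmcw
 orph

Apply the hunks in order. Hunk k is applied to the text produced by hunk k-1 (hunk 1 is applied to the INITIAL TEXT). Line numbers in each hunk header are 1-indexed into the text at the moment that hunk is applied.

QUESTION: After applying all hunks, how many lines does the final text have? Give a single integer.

Answer: 6

Derivation:
Hunk 1: at line 2 remove [mztj,huakp] add [ayiz,gmx,znttq] -> 8 lines: yyduw bcdbq oqqxq ayiz gmx znttq jat orph
Hunk 2: at line 5 remove [znttq,jat] add [yff,gmcw] -> 8 lines: yyduw bcdbq oqqxq ayiz gmx yff gmcw orph
Hunk 3: at line 2 remove [oqqxq,ayiz,gmx] add [dbwes,buwy,exus] -> 8 lines: yyduw bcdbq dbwes buwy exus yff gmcw orph
Hunk 4: at line 1 remove [dbwes,buwy,exus] add [plhm] -> 6 lines: yyduw bcdbq plhm yff gmcw orph
Hunk 5: at line 1 remove [plhm,yff] add [diuw] -> 5 lines: yyduw bcdbq diuw gmcw orph
Hunk 6: at line 1 remove [diuw] add [yeid] -> 5 lines: yyduw bcdbq yeid gmcw orph
Hunk 7: at line 1 remove [yeid] add [ybhgp,qtz] -> 6 lines: yyduw bcdbq ybhgp qtz gmcw orph
Final line count: 6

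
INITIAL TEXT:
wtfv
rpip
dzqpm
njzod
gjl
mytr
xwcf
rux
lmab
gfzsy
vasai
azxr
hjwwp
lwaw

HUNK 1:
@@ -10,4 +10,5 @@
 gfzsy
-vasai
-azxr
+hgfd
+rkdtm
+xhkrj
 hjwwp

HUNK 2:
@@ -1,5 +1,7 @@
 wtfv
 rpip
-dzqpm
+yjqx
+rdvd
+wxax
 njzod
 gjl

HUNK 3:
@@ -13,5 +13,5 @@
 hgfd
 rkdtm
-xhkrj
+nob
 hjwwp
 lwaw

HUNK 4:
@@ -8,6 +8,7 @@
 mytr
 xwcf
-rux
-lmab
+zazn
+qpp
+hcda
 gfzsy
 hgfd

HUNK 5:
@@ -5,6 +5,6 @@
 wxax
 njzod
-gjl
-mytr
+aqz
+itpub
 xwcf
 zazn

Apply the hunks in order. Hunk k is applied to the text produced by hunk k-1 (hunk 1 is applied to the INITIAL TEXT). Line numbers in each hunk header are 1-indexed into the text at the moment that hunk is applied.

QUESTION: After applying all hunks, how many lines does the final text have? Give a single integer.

Answer: 18

Derivation:
Hunk 1: at line 10 remove [vasai,azxr] add [hgfd,rkdtm,xhkrj] -> 15 lines: wtfv rpip dzqpm njzod gjl mytr xwcf rux lmab gfzsy hgfd rkdtm xhkrj hjwwp lwaw
Hunk 2: at line 1 remove [dzqpm] add [yjqx,rdvd,wxax] -> 17 lines: wtfv rpip yjqx rdvd wxax njzod gjl mytr xwcf rux lmab gfzsy hgfd rkdtm xhkrj hjwwp lwaw
Hunk 3: at line 13 remove [xhkrj] add [nob] -> 17 lines: wtfv rpip yjqx rdvd wxax njzod gjl mytr xwcf rux lmab gfzsy hgfd rkdtm nob hjwwp lwaw
Hunk 4: at line 8 remove [rux,lmab] add [zazn,qpp,hcda] -> 18 lines: wtfv rpip yjqx rdvd wxax njzod gjl mytr xwcf zazn qpp hcda gfzsy hgfd rkdtm nob hjwwp lwaw
Hunk 5: at line 5 remove [gjl,mytr] add [aqz,itpub] -> 18 lines: wtfv rpip yjqx rdvd wxax njzod aqz itpub xwcf zazn qpp hcda gfzsy hgfd rkdtm nob hjwwp lwaw
Final line count: 18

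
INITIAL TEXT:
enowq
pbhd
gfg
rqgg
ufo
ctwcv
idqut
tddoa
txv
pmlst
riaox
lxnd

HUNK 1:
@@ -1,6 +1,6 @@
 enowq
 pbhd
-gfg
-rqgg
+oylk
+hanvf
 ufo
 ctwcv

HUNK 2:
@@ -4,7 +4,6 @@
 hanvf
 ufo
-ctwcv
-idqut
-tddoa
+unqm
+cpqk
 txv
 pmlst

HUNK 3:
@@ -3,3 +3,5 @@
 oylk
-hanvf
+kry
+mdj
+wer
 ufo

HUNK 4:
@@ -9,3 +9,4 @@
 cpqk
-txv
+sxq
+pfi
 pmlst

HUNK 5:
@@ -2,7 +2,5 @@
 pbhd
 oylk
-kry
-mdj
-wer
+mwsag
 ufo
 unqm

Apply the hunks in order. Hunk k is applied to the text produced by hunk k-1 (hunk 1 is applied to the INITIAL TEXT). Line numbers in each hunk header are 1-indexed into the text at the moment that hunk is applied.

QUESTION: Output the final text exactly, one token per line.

Hunk 1: at line 1 remove [gfg,rqgg] add [oylk,hanvf] -> 12 lines: enowq pbhd oylk hanvf ufo ctwcv idqut tddoa txv pmlst riaox lxnd
Hunk 2: at line 4 remove [ctwcv,idqut,tddoa] add [unqm,cpqk] -> 11 lines: enowq pbhd oylk hanvf ufo unqm cpqk txv pmlst riaox lxnd
Hunk 3: at line 3 remove [hanvf] add [kry,mdj,wer] -> 13 lines: enowq pbhd oylk kry mdj wer ufo unqm cpqk txv pmlst riaox lxnd
Hunk 4: at line 9 remove [txv] add [sxq,pfi] -> 14 lines: enowq pbhd oylk kry mdj wer ufo unqm cpqk sxq pfi pmlst riaox lxnd
Hunk 5: at line 2 remove [kry,mdj,wer] add [mwsag] -> 12 lines: enowq pbhd oylk mwsag ufo unqm cpqk sxq pfi pmlst riaox lxnd

Answer: enowq
pbhd
oylk
mwsag
ufo
unqm
cpqk
sxq
pfi
pmlst
riaox
lxnd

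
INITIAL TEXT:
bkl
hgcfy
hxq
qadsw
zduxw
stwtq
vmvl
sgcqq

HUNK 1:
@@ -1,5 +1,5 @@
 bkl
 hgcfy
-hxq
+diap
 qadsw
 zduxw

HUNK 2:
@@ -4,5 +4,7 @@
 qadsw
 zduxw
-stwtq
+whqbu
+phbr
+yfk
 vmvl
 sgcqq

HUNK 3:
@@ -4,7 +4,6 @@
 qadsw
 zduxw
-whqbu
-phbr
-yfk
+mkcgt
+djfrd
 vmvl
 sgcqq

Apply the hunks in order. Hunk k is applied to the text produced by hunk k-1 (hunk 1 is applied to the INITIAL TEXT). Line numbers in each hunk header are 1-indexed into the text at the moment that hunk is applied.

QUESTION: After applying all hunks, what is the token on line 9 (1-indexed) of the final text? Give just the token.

Answer: sgcqq

Derivation:
Hunk 1: at line 1 remove [hxq] add [diap] -> 8 lines: bkl hgcfy diap qadsw zduxw stwtq vmvl sgcqq
Hunk 2: at line 4 remove [stwtq] add [whqbu,phbr,yfk] -> 10 lines: bkl hgcfy diap qadsw zduxw whqbu phbr yfk vmvl sgcqq
Hunk 3: at line 4 remove [whqbu,phbr,yfk] add [mkcgt,djfrd] -> 9 lines: bkl hgcfy diap qadsw zduxw mkcgt djfrd vmvl sgcqq
Final line 9: sgcqq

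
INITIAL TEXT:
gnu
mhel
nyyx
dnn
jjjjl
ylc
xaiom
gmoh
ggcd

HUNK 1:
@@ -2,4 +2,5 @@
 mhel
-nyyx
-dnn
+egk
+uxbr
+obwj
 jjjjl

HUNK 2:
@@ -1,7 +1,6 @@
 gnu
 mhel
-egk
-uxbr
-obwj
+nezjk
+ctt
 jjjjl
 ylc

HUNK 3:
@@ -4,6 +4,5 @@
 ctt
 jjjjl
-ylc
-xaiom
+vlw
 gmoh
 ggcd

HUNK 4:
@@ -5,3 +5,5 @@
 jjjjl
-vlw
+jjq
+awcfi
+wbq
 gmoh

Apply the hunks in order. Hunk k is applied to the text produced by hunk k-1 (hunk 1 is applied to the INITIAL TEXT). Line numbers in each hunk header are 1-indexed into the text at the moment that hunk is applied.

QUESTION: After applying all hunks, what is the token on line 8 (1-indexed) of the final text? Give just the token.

Hunk 1: at line 2 remove [nyyx,dnn] add [egk,uxbr,obwj] -> 10 lines: gnu mhel egk uxbr obwj jjjjl ylc xaiom gmoh ggcd
Hunk 2: at line 1 remove [egk,uxbr,obwj] add [nezjk,ctt] -> 9 lines: gnu mhel nezjk ctt jjjjl ylc xaiom gmoh ggcd
Hunk 3: at line 4 remove [ylc,xaiom] add [vlw] -> 8 lines: gnu mhel nezjk ctt jjjjl vlw gmoh ggcd
Hunk 4: at line 5 remove [vlw] add [jjq,awcfi,wbq] -> 10 lines: gnu mhel nezjk ctt jjjjl jjq awcfi wbq gmoh ggcd
Final line 8: wbq

Answer: wbq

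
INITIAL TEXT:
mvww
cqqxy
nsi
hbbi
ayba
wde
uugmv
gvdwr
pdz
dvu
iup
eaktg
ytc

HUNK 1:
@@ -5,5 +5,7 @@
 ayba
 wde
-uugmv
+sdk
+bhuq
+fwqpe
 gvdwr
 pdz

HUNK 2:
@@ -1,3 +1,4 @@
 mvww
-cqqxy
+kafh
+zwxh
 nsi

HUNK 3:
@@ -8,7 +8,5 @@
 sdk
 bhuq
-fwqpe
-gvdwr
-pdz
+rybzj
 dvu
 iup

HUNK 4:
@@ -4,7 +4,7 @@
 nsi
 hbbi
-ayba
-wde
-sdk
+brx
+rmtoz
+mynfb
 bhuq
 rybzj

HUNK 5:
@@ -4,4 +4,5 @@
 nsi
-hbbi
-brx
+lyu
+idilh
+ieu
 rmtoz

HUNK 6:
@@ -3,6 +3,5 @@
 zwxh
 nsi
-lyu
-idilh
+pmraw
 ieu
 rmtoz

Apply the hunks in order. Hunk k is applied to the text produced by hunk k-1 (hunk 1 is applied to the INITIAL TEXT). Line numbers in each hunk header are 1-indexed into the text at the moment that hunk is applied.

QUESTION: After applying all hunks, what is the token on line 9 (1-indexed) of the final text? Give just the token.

Answer: bhuq

Derivation:
Hunk 1: at line 5 remove [uugmv] add [sdk,bhuq,fwqpe] -> 15 lines: mvww cqqxy nsi hbbi ayba wde sdk bhuq fwqpe gvdwr pdz dvu iup eaktg ytc
Hunk 2: at line 1 remove [cqqxy] add [kafh,zwxh] -> 16 lines: mvww kafh zwxh nsi hbbi ayba wde sdk bhuq fwqpe gvdwr pdz dvu iup eaktg ytc
Hunk 3: at line 8 remove [fwqpe,gvdwr,pdz] add [rybzj] -> 14 lines: mvww kafh zwxh nsi hbbi ayba wde sdk bhuq rybzj dvu iup eaktg ytc
Hunk 4: at line 4 remove [ayba,wde,sdk] add [brx,rmtoz,mynfb] -> 14 lines: mvww kafh zwxh nsi hbbi brx rmtoz mynfb bhuq rybzj dvu iup eaktg ytc
Hunk 5: at line 4 remove [hbbi,brx] add [lyu,idilh,ieu] -> 15 lines: mvww kafh zwxh nsi lyu idilh ieu rmtoz mynfb bhuq rybzj dvu iup eaktg ytc
Hunk 6: at line 3 remove [lyu,idilh] add [pmraw] -> 14 lines: mvww kafh zwxh nsi pmraw ieu rmtoz mynfb bhuq rybzj dvu iup eaktg ytc
Final line 9: bhuq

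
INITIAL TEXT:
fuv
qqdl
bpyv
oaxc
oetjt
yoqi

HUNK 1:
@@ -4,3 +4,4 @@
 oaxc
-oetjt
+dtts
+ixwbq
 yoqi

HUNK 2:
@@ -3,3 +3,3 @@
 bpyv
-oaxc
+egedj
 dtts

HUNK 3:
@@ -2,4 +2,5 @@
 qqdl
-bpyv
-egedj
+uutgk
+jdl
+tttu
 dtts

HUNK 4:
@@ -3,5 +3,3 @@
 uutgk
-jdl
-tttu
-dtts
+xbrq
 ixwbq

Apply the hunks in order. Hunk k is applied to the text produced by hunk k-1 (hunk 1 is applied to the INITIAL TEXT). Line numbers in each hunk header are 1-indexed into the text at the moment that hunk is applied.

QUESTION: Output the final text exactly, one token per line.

Answer: fuv
qqdl
uutgk
xbrq
ixwbq
yoqi

Derivation:
Hunk 1: at line 4 remove [oetjt] add [dtts,ixwbq] -> 7 lines: fuv qqdl bpyv oaxc dtts ixwbq yoqi
Hunk 2: at line 3 remove [oaxc] add [egedj] -> 7 lines: fuv qqdl bpyv egedj dtts ixwbq yoqi
Hunk 3: at line 2 remove [bpyv,egedj] add [uutgk,jdl,tttu] -> 8 lines: fuv qqdl uutgk jdl tttu dtts ixwbq yoqi
Hunk 4: at line 3 remove [jdl,tttu,dtts] add [xbrq] -> 6 lines: fuv qqdl uutgk xbrq ixwbq yoqi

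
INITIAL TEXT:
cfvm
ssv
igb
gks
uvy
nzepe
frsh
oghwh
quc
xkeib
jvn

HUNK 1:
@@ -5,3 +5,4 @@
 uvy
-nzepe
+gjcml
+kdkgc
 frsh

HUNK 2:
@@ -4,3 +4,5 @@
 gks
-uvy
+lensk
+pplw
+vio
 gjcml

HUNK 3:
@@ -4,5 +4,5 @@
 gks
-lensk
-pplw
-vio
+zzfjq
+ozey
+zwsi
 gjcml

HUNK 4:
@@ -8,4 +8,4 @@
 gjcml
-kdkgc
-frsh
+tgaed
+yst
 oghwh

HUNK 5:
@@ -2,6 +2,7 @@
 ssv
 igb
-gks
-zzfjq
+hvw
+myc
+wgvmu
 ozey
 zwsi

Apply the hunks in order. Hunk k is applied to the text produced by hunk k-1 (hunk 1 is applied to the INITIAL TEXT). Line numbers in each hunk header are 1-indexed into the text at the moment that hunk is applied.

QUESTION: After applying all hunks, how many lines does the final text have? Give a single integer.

Answer: 15

Derivation:
Hunk 1: at line 5 remove [nzepe] add [gjcml,kdkgc] -> 12 lines: cfvm ssv igb gks uvy gjcml kdkgc frsh oghwh quc xkeib jvn
Hunk 2: at line 4 remove [uvy] add [lensk,pplw,vio] -> 14 lines: cfvm ssv igb gks lensk pplw vio gjcml kdkgc frsh oghwh quc xkeib jvn
Hunk 3: at line 4 remove [lensk,pplw,vio] add [zzfjq,ozey,zwsi] -> 14 lines: cfvm ssv igb gks zzfjq ozey zwsi gjcml kdkgc frsh oghwh quc xkeib jvn
Hunk 4: at line 8 remove [kdkgc,frsh] add [tgaed,yst] -> 14 lines: cfvm ssv igb gks zzfjq ozey zwsi gjcml tgaed yst oghwh quc xkeib jvn
Hunk 5: at line 2 remove [gks,zzfjq] add [hvw,myc,wgvmu] -> 15 lines: cfvm ssv igb hvw myc wgvmu ozey zwsi gjcml tgaed yst oghwh quc xkeib jvn
Final line count: 15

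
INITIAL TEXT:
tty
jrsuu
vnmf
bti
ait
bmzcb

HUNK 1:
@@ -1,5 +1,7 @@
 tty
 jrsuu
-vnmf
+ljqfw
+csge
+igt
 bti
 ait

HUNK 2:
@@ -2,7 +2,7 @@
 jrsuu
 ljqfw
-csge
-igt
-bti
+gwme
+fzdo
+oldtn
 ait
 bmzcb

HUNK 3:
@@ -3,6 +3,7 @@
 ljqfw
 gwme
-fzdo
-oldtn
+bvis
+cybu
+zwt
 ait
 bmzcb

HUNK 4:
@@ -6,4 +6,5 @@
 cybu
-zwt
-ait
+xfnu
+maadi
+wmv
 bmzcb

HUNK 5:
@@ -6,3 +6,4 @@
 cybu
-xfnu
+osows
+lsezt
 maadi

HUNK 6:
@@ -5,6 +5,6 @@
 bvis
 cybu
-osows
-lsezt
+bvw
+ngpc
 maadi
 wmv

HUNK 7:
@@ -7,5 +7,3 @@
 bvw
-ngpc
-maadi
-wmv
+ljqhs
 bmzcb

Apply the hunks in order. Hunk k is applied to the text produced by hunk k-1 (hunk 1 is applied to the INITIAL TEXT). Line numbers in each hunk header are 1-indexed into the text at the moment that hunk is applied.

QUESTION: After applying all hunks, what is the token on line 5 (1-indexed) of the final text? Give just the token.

Answer: bvis

Derivation:
Hunk 1: at line 1 remove [vnmf] add [ljqfw,csge,igt] -> 8 lines: tty jrsuu ljqfw csge igt bti ait bmzcb
Hunk 2: at line 2 remove [csge,igt,bti] add [gwme,fzdo,oldtn] -> 8 lines: tty jrsuu ljqfw gwme fzdo oldtn ait bmzcb
Hunk 3: at line 3 remove [fzdo,oldtn] add [bvis,cybu,zwt] -> 9 lines: tty jrsuu ljqfw gwme bvis cybu zwt ait bmzcb
Hunk 4: at line 6 remove [zwt,ait] add [xfnu,maadi,wmv] -> 10 lines: tty jrsuu ljqfw gwme bvis cybu xfnu maadi wmv bmzcb
Hunk 5: at line 6 remove [xfnu] add [osows,lsezt] -> 11 lines: tty jrsuu ljqfw gwme bvis cybu osows lsezt maadi wmv bmzcb
Hunk 6: at line 5 remove [osows,lsezt] add [bvw,ngpc] -> 11 lines: tty jrsuu ljqfw gwme bvis cybu bvw ngpc maadi wmv bmzcb
Hunk 7: at line 7 remove [ngpc,maadi,wmv] add [ljqhs] -> 9 lines: tty jrsuu ljqfw gwme bvis cybu bvw ljqhs bmzcb
Final line 5: bvis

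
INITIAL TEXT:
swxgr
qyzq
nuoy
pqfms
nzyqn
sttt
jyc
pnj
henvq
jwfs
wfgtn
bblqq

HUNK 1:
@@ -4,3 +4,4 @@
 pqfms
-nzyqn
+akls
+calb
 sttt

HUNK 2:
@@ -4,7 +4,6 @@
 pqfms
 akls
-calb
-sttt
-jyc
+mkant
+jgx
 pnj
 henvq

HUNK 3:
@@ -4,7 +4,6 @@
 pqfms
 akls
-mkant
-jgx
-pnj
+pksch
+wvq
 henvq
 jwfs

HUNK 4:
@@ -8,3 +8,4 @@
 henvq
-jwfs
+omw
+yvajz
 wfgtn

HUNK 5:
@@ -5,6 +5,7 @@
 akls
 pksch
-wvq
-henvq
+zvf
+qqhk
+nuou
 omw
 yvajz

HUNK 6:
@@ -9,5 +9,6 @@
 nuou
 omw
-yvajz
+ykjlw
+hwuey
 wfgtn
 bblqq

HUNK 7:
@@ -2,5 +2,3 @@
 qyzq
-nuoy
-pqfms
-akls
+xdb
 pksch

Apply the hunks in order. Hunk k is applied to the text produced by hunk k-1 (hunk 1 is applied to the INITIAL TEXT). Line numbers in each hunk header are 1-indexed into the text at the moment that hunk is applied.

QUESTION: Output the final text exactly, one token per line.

Answer: swxgr
qyzq
xdb
pksch
zvf
qqhk
nuou
omw
ykjlw
hwuey
wfgtn
bblqq

Derivation:
Hunk 1: at line 4 remove [nzyqn] add [akls,calb] -> 13 lines: swxgr qyzq nuoy pqfms akls calb sttt jyc pnj henvq jwfs wfgtn bblqq
Hunk 2: at line 4 remove [calb,sttt,jyc] add [mkant,jgx] -> 12 lines: swxgr qyzq nuoy pqfms akls mkant jgx pnj henvq jwfs wfgtn bblqq
Hunk 3: at line 4 remove [mkant,jgx,pnj] add [pksch,wvq] -> 11 lines: swxgr qyzq nuoy pqfms akls pksch wvq henvq jwfs wfgtn bblqq
Hunk 4: at line 8 remove [jwfs] add [omw,yvajz] -> 12 lines: swxgr qyzq nuoy pqfms akls pksch wvq henvq omw yvajz wfgtn bblqq
Hunk 5: at line 5 remove [wvq,henvq] add [zvf,qqhk,nuou] -> 13 lines: swxgr qyzq nuoy pqfms akls pksch zvf qqhk nuou omw yvajz wfgtn bblqq
Hunk 6: at line 9 remove [yvajz] add [ykjlw,hwuey] -> 14 lines: swxgr qyzq nuoy pqfms akls pksch zvf qqhk nuou omw ykjlw hwuey wfgtn bblqq
Hunk 7: at line 2 remove [nuoy,pqfms,akls] add [xdb] -> 12 lines: swxgr qyzq xdb pksch zvf qqhk nuou omw ykjlw hwuey wfgtn bblqq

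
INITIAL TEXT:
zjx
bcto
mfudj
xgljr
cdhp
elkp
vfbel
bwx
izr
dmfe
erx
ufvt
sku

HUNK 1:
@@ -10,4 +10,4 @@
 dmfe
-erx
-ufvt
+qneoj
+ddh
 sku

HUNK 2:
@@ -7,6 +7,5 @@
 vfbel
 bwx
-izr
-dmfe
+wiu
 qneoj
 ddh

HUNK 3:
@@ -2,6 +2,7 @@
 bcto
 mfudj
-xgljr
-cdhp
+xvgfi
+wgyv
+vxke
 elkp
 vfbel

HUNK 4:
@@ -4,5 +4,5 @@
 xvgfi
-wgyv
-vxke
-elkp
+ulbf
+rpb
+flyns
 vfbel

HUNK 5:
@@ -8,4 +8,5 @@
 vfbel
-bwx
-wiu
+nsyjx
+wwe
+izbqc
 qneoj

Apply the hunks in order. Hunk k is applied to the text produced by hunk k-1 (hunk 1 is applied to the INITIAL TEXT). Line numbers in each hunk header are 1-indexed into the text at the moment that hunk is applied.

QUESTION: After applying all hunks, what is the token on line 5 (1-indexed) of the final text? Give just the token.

Hunk 1: at line 10 remove [erx,ufvt] add [qneoj,ddh] -> 13 lines: zjx bcto mfudj xgljr cdhp elkp vfbel bwx izr dmfe qneoj ddh sku
Hunk 2: at line 7 remove [izr,dmfe] add [wiu] -> 12 lines: zjx bcto mfudj xgljr cdhp elkp vfbel bwx wiu qneoj ddh sku
Hunk 3: at line 2 remove [xgljr,cdhp] add [xvgfi,wgyv,vxke] -> 13 lines: zjx bcto mfudj xvgfi wgyv vxke elkp vfbel bwx wiu qneoj ddh sku
Hunk 4: at line 4 remove [wgyv,vxke,elkp] add [ulbf,rpb,flyns] -> 13 lines: zjx bcto mfudj xvgfi ulbf rpb flyns vfbel bwx wiu qneoj ddh sku
Hunk 5: at line 8 remove [bwx,wiu] add [nsyjx,wwe,izbqc] -> 14 lines: zjx bcto mfudj xvgfi ulbf rpb flyns vfbel nsyjx wwe izbqc qneoj ddh sku
Final line 5: ulbf

Answer: ulbf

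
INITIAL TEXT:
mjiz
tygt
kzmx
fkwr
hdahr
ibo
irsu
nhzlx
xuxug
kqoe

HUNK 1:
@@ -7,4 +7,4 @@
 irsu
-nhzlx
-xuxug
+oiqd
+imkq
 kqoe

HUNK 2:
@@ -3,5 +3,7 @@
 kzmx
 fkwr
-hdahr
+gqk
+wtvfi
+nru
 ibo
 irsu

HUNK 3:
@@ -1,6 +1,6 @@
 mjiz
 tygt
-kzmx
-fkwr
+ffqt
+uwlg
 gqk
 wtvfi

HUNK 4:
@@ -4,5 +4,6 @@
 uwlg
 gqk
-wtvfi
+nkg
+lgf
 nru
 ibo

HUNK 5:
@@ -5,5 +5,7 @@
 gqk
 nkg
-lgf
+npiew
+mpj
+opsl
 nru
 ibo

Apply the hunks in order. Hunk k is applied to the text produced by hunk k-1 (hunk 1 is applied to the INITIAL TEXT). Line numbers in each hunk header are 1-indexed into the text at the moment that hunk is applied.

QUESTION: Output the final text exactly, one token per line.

Hunk 1: at line 7 remove [nhzlx,xuxug] add [oiqd,imkq] -> 10 lines: mjiz tygt kzmx fkwr hdahr ibo irsu oiqd imkq kqoe
Hunk 2: at line 3 remove [hdahr] add [gqk,wtvfi,nru] -> 12 lines: mjiz tygt kzmx fkwr gqk wtvfi nru ibo irsu oiqd imkq kqoe
Hunk 3: at line 1 remove [kzmx,fkwr] add [ffqt,uwlg] -> 12 lines: mjiz tygt ffqt uwlg gqk wtvfi nru ibo irsu oiqd imkq kqoe
Hunk 4: at line 4 remove [wtvfi] add [nkg,lgf] -> 13 lines: mjiz tygt ffqt uwlg gqk nkg lgf nru ibo irsu oiqd imkq kqoe
Hunk 5: at line 5 remove [lgf] add [npiew,mpj,opsl] -> 15 lines: mjiz tygt ffqt uwlg gqk nkg npiew mpj opsl nru ibo irsu oiqd imkq kqoe

Answer: mjiz
tygt
ffqt
uwlg
gqk
nkg
npiew
mpj
opsl
nru
ibo
irsu
oiqd
imkq
kqoe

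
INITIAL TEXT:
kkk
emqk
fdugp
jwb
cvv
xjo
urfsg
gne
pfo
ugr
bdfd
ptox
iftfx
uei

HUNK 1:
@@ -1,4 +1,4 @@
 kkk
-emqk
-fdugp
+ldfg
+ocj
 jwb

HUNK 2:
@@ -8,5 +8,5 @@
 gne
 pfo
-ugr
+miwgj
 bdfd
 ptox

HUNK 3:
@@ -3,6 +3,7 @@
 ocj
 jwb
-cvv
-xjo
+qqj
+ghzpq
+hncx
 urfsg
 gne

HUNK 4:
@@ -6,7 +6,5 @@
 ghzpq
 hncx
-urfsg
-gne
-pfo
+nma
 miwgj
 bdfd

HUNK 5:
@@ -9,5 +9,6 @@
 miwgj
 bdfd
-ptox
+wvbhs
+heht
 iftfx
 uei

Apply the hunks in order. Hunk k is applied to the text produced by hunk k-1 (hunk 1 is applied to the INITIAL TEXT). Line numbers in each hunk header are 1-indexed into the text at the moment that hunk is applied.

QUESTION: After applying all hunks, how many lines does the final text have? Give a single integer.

Hunk 1: at line 1 remove [emqk,fdugp] add [ldfg,ocj] -> 14 lines: kkk ldfg ocj jwb cvv xjo urfsg gne pfo ugr bdfd ptox iftfx uei
Hunk 2: at line 8 remove [ugr] add [miwgj] -> 14 lines: kkk ldfg ocj jwb cvv xjo urfsg gne pfo miwgj bdfd ptox iftfx uei
Hunk 3: at line 3 remove [cvv,xjo] add [qqj,ghzpq,hncx] -> 15 lines: kkk ldfg ocj jwb qqj ghzpq hncx urfsg gne pfo miwgj bdfd ptox iftfx uei
Hunk 4: at line 6 remove [urfsg,gne,pfo] add [nma] -> 13 lines: kkk ldfg ocj jwb qqj ghzpq hncx nma miwgj bdfd ptox iftfx uei
Hunk 5: at line 9 remove [ptox] add [wvbhs,heht] -> 14 lines: kkk ldfg ocj jwb qqj ghzpq hncx nma miwgj bdfd wvbhs heht iftfx uei
Final line count: 14

Answer: 14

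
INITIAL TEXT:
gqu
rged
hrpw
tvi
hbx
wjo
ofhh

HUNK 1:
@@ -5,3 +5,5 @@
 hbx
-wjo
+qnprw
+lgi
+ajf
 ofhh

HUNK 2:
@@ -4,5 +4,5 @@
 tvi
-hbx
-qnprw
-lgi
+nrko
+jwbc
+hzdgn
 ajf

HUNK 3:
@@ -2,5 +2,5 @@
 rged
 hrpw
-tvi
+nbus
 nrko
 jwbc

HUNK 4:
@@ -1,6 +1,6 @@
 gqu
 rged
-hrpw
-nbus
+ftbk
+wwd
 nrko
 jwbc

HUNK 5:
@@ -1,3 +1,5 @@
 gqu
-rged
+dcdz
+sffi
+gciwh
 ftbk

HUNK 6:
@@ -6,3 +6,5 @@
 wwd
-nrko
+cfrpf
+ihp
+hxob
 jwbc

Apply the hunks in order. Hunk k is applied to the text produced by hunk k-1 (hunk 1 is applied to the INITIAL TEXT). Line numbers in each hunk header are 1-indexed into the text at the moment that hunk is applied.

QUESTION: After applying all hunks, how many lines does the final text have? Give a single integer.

Answer: 13

Derivation:
Hunk 1: at line 5 remove [wjo] add [qnprw,lgi,ajf] -> 9 lines: gqu rged hrpw tvi hbx qnprw lgi ajf ofhh
Hunk 2: at line 4 remove [hbx,qnprw,lgi] add [nrko,jwbc,hzdgn] -> 9 lines: gqu rged hrpw tvi nrko jwbc hzdgn ajf ofhh
Hunk 3: at line 2 remove [tvi] add [nbus] -> 9 lines: gqu rged hrpw nbus nrko jwbc hzdgn ajf ofhh
Hunk 4: at line 1 remove [hrpw,nbus] add [ftbk,wwd] -> 9 lines: gqu rged ftbk wwd nrko jwbc hzdgn ajf ofhh
Hunk 5: at line 1 remove [rged] add [dcdz,sffi,gciwh] -> 11 lines: gqu dcdz sffi gciwh ftbk wwd nrko jwbc hzdgn ajf ofhh
Hunk 6: at line 6 remove [nrko] add [cfrpf,ihp,hxob] -> 13 lines: gqu dcdz sffi gciwh ftbk wwd cfrpf ihp hxob jwbc hzdgn ajf ofhh
Final line count: 13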